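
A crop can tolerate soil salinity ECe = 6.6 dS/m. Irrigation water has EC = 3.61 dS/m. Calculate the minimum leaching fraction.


LR = ECiw / (5*ECe - ECiw)
LR = 3.61 / (5*6.6 - 3.61)
LR = 3.61 / 29.3900

0.1228


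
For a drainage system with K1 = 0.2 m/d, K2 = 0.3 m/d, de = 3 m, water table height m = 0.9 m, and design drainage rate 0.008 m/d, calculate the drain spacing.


S^2 = 8*K2*de*m/q + 4*K1*m^2/q
S^2 = 8*0.3*3*0.9/0.008 + 4*0.2*0.9^2/0.008
S = sqrt(891.0000)

29.8496 m


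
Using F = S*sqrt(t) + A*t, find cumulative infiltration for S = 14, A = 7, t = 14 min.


F = S*sqrt(t) + A*t
F = 14*sqrt(14) + 7*14
F = 14*3.741657 + 98

150.3832 mm


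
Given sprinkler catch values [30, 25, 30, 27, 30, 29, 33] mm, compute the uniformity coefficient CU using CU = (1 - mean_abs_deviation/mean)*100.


mean = 29.142857 mm
MAD = 1.836735 mm
CU = (1 - 1.836735/29.142857)*100

93.6975 %


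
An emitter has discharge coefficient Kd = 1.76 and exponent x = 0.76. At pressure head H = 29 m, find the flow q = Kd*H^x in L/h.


q = Kd * H^x = 1.76 * 29^0.76 = 1.76 * 12.924760

22.7476 L/h


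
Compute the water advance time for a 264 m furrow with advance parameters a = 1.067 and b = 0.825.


t = (L/a)^(1/b)
t = (264/1.067)^(1/0.825)
t = 247.422680^(1/0.825)

796.4138 min


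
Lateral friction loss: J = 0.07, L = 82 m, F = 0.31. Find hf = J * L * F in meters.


hf = J * L * F = 0.07 * 82 * 0.31 = 1.7794 m

1.7794 m


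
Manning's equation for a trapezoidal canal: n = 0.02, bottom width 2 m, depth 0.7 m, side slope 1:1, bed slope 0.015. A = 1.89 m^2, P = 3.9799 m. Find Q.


R = A/P = 1.89/3.9799 = 0.474886
Q = (1/0.02) * 1.89 * 0.474886^(2/3) * 0.015^0.5

7.0448 m^3/s


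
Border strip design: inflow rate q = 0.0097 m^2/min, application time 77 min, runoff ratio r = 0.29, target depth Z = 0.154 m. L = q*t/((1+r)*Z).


L = q*t/((1+r)*Z)
L = 0.0097*77/((1+0.29)*0.154)
L = 0.7469/0.19866

3.7597 m


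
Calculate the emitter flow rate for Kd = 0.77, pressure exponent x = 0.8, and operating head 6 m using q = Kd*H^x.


q = Kd * H^x = 0.77 * 6^0.8 = 0.77 * 4.192963

3.2286 L/h


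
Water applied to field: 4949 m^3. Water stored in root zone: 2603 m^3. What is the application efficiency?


Ea = V_root / V_field * 100 = 2603 / 4949 * 100 = 52.5965%

52.5965 %


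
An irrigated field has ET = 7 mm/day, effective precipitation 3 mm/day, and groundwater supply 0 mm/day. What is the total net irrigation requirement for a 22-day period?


Daily deficit = ET - Pe - GW = 7 - 3 - 0 = 4 mm/day
NIR = 4 * 22 = 88 mm

88.0000 mm


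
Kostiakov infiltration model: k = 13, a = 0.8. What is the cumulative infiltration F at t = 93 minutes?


F = k * t^a = 13 * 93^0.8
F = 13 * 37.565257

488.3483 mm


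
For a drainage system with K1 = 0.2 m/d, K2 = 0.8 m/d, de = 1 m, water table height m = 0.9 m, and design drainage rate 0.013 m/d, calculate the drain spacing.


S^2 = 8*K2*de*m/q + 4*K1*m^2/q
S^2 = 8*0.8*1*0.9/0.013 + 4*0.2*0.9^2/0.013
S = sqrt(492.9231)

22.2019 m


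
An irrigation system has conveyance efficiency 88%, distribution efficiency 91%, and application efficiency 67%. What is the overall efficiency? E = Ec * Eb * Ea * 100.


Ec = 0.88, Eb = 0.91, Ea = 0.67
E = 0.88 * 0.91 * 0.67 * 100 = 53.6536%

53.6536 %


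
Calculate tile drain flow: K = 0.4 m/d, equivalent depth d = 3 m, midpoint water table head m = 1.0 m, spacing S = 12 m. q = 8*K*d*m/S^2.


q = 8*K*d*m/S^2
q = 8*0.4*3*1.0/12^2
q = 9.6000 / 144

0.0667 m/d


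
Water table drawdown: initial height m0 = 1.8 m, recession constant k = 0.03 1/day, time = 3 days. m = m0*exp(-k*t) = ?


m = m0 * exp(-k*t)
m = 1.8 * exp(-0.03 * 3)
m = 1.8 * exp(-0.0900)

1.6451 m


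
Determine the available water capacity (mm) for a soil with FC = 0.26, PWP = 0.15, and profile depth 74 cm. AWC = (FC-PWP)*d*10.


AWC = (FC - PWP) * d * 10
AWC = (0.26 - 0.15) * 74 * 10
AWC = 0.1100 * 74 * 10

81.4000 mm


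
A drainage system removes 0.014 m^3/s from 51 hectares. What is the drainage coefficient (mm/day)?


DC = Q * 86400 / (A * 10000) * 1000
DC = 0.014 * 86400 / (51 * 10000) * 1000
DC = 1209600.0000 / 510000

2.3718 mm/day


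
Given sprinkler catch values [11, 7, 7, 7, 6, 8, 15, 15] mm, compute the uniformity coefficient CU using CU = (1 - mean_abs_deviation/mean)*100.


mean = 9.500000 mm
MAD = 3.125000 mm
CU = (1 - 3.125000/9.500000)*100

67.1053 %


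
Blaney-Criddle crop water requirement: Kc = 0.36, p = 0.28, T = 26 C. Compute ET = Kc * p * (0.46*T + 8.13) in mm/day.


ET = Kc * p * (0.46*T + 8.13)
ET = 0.36 * 0.28 * (0.46*26 + 8.13)
ET = 0.36 * 0.28 * 20.0900

2.0251 mm/day


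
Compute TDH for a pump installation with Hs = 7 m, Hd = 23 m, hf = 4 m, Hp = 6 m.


TDH = Hs + Hd + hf + Hp = 7 + 23 + 4 + 6 = 40

40 m


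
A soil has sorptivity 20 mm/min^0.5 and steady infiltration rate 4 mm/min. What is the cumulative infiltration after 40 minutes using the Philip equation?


F = S*sqrt(t) + A*t
F = 20*sqrt(40) + 4*40
F = 20*6.324555 + 160

286.4911 mm


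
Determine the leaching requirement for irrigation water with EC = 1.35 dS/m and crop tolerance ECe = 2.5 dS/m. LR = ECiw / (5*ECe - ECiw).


LR = ECiw / (5*ECe - ECiw)
LR = 1.35 / (5*2.5 - 1.35)
LR = 1.35 / 11.1500

0.1211


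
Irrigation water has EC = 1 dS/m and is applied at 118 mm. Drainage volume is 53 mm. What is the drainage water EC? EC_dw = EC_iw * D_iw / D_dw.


EC_dw = EC_iw * D_iw / D_dw
EC_dw = 1 * 118 / 53
EC_dw = 118 / 53

2.2264 dS/m


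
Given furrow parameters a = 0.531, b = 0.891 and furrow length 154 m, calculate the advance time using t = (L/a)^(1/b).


t = (L/a)^(1/b)
t = (154/0.531)^(1/0.891)
t = 290.018832^(1/0.891)

580.3176 min


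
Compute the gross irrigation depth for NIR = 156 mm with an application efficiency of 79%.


Ea = 79% = 0.79
GID = NIR / Ea = 156 / 0.79 = 197.4684 mm

197.4684 mm


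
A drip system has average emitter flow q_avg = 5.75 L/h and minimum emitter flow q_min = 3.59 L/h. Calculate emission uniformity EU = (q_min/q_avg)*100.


EU = (q_min/q_avg)*100 = (3.59/5.75)*100 = 62.4348%

62.4348 %


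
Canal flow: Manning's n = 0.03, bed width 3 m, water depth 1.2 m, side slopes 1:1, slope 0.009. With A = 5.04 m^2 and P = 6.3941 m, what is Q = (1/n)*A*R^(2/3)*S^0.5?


R = A/P = 5.04/6.3941 = 0.788227
Q = (1/0.03) * 5.04 * 0.788227^(2/3) * 0.009^0.5

13.5998 m^3/s


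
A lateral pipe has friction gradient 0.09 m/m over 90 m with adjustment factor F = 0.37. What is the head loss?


hf = J * L * F = 0.09 * 90 * 0.37 = 2.9970 m

2.9970 m


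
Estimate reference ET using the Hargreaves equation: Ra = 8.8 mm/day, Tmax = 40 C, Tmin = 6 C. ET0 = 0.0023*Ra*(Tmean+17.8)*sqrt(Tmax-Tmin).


Tmean = (Tmax + Tmin)/2 = (40 + 6)/2 = 23.0
ET0 = 0.0023 * 8.8 * (23.0 + 17.8) * sqrt(40 - 6)
ET0 = 0.0023 * 8.8 * 40.8 * 5.830952

4.8152 mm/day


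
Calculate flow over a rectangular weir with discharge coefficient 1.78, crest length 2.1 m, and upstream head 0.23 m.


Q = C * L * H^(3/2) = 1.78 * 2.1 * 0.23^1.5 = 1.78 * 2.1 * 0.110304

0.4123 m^3/s


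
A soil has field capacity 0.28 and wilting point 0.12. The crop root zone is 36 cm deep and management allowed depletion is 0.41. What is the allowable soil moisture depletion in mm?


SMD = (FC - PWP) * d * MAD * 10
SMD = (0.28 - 0.12) * 36 * 0.41 * 10
SMD = 0.1600 * 36 * 0.41 * 10

23.6160 mm


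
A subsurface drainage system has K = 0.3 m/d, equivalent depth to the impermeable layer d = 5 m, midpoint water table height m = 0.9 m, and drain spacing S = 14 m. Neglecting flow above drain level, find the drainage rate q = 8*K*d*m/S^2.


q = 8*K*d*m/S^2
q = 8*0.3*5*0.9/14^2
q = 10.8000 / 196

0.0551 m/d


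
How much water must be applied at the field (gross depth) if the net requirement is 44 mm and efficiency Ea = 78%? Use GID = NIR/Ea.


Ea = 78% = 0.78
GID = NIR / Ea = 44 / 0.78 = 56.4103 mm

56.4103 mm


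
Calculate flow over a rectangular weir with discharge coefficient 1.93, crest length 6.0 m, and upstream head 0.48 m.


Q = C * L * H^(3/2) = 1.93 * 6.0 * 0.48^1.5 = 1.93 * 6.0 * 0.332554

3.8510 m^3/s


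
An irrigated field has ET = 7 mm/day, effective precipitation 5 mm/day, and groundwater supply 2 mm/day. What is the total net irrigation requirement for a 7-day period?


Daily deficit = ET - Pe - GW = 7 - 5 - 2 = 0 mm/day
NIR = 0 * 7 = 0 mm

0 mm


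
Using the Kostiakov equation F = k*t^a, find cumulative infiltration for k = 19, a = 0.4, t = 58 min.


F = k * t^a = 19 * 58^0.4
F = 19 * 5.074242

96.4106 mm


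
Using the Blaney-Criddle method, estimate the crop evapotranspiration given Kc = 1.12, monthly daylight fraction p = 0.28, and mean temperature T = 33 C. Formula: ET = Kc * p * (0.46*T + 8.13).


ET = Kc * p * (0.46*T + 8.13)
ET = 1.12 * 0.28 * (0.46*33 + 8.13)
ET = 1.12 * 0.28 * 23.3100

7.3100 mm/day


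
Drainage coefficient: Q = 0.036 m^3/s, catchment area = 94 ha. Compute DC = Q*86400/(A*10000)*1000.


DC = Q * 86400 / (A * 10000) * 1000
DC = 0.036 * 86400 / (94 * 10000) * 1000
DC = 3110400.0000 / 940000

3.3089 mm/day


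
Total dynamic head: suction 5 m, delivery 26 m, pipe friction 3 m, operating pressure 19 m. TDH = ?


TDH = Hs + Hd + hf + Hp = 5 + 26 + 3 + 19 = 53

53 m


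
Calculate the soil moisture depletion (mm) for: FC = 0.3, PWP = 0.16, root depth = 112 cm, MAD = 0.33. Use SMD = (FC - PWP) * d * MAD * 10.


SMD = (FC - PWP) * d * MAD * 10
SMD = (0.3 - 0.16) * 112 * 0.33 * 10
SMD = 0.1400 * 112 * 0.33 * 10

51.7440 mm


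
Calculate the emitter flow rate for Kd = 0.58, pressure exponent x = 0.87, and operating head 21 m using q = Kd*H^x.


q = Kd * H^x = 0.58 * 21^0.87 = 0.58 * 14.136138

8.1990 L/h


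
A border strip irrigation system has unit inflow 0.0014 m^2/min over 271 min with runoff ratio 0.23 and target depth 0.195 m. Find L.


L = q*t/((1+r)*Z)
L = 0.0014*271/((1+0.23)*0.195)
L = 0.3794/0.23985

1.5818 m


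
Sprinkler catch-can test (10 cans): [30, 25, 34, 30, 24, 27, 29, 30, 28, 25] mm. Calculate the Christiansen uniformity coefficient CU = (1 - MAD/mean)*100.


mean = 28.200000 mm
MAD = 2.400000 mm
CU = (1 - 2.400000/28.200000)*100

91.4894 %


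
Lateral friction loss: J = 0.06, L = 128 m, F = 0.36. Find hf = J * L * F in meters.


hf = J * L * F = 0.06 * 128 * 0.36 = 2.7648 m

2.7648 m


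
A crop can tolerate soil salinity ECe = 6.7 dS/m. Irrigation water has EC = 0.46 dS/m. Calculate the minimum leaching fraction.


LR = ECiw / (5*ECe - ECiw)
LR = 0.46 / (5*6.7 - 0.46)
LR = 0.46 / 33.0400

0.0139


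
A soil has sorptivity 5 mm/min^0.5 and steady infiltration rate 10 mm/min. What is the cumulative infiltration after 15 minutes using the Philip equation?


F = S*sqrt(t) + A*t
F = 5*sqrt(15) + 10*15
F = 5*3.872983 + 150

169.3649 mm


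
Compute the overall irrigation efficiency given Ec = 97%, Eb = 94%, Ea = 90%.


Ec = 0.97, Eb = 0.94, Ea = 0.9
E = 0.97 * 0.94 * 0.9 * 100 = 82.0620%

82.0620 %


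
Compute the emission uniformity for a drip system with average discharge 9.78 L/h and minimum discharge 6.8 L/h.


EU = (q_min/q_avg)*100 = (6.8/9.78)*100 = 69.5297%

69.5297 %


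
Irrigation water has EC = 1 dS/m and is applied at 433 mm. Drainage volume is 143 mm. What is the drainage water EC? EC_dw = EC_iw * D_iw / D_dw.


EC_dw = EC_iw * D_iw / D_dw
EC_dw = 1 * 433 / 143
EC_dw = 433 / 143

3.0280 dS/m


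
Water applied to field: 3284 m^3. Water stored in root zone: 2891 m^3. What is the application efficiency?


Ea = V_root / V_field * 100 = 2891 / 3284 * 100 = 88.0329%

88.0329 %


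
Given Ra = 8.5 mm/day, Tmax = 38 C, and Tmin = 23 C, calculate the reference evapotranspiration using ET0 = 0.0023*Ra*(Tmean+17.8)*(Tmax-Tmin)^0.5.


Tmean = (Tmax + Tmin)/2 = (38 + 23)/2 = 30.5
ET0 = 0.0023 * 8.5 * (30.5 + 17.8) * sqrt(38 - 23)
ET0 = 0.0023 * 8.5 * 48.3 * 3.872983

3.6571 mm/day


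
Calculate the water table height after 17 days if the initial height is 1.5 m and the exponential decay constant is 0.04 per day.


m = m0 * exp(-k*t)
m = 1.5 * exp(-0.04 * 17)
m = 1.5 * exp(-0.6800)

0.7599 m


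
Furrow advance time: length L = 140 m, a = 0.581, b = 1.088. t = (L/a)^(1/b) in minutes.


t = (L/a)^(1/b)
t = (140/0.581)^(1/1.088)
t = 240.963855^(1/1.088)

154.6301 min


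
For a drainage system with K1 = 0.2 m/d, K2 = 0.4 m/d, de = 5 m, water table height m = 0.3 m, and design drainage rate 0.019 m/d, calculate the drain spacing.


S^2 = 8*K2*de*m/q + 4*K1*m^2/q
S^2 = 8*0.4*5*0.3/0.019 + 4*0.2*0.3^2/0.019
S = sqrt(256.4211)

16.0132 m


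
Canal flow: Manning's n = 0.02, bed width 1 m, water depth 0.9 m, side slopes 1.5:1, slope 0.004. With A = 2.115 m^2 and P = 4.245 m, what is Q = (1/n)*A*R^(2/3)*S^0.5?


R = A/P = 2.115/4.245 = 0.498233
Q = (1/0.02) * 2.115 * 0.498233^(2/3) * 0.004^0.5

4.2034 m^3/s


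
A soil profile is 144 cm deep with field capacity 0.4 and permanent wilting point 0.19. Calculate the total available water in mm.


AWC = (FC - PWP) * d * 10
AWC = (0.4 - 0.19) * 144 * 10
AWC = 0.2100 * 144 * 10

302.4000 mm


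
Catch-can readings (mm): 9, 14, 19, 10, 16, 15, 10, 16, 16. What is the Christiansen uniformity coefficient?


mean = 13.888889 mm
MAD = 2.814815 mm
CU = (1 - 2.814815/13.888889)*100

79.7333 %


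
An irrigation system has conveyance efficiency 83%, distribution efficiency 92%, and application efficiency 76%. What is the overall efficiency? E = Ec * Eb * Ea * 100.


Ec = 0.83, Eb = 0.92, Ea = 0.76
E = 0.83 * 0.92 * 0.76 * 100 = 58.0336%

58.0336 %


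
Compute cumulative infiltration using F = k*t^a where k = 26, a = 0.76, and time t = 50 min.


F = k * t^a = 26 * 50^0.76
F = 26 * 19.553171

508.3824 mm


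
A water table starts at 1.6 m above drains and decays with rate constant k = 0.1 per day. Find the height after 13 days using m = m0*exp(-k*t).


m = m0 * exp(-k*t)
m = 1.6 * exp(-0.1 * 13)
m = 1.6 * exp(-1.3000)

0.4361 m


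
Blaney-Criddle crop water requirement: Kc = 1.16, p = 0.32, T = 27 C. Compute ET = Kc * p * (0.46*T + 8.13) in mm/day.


ET = Kc * p * (0.46*T + 8.13)
ET = 1.16 * 0.32 * (0.46*27 + 8.13)
ET = 1.16 * 0.32 * 20.5500

7.6282 mm/day


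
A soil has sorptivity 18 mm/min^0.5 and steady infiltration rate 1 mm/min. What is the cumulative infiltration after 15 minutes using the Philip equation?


F = S*sqrt(t) + A*t
F = 18*sqrt(15) + 1*15
F = 18*3.872983 + 15

84.7137 mm


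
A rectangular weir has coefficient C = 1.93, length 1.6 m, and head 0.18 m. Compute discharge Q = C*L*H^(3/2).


Q = C * L * H^(3/2) = 1.93 * 1.6 * 0.18^1.5 = 1.93 * 1.6 * 0.076368

0.2358 m^3/s


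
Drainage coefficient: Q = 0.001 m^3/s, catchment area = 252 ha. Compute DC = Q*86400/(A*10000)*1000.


DC = Q * 86400 / (A * 10000) * 1000
DC = 0.001 * 86400 / (252 * 10000) * 1000
DC = 86400.0000 / 2520000

0.0343 mm/day


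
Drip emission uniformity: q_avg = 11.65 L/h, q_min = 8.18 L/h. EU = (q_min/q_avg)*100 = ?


EU = (q_min/q_avg)*100 = (8.18/11.65)*100 = 70.2146%

70.2146 %


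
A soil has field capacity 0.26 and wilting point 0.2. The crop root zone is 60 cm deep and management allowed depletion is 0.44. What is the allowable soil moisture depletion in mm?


SMD = (FC - PWP) * d * MAD * 10
SMD = (0.26 - 0.2) * 60 * 0.44 * 10
SMD = 0.0600 * 60 * 0.44 * 10

15.8400 mm


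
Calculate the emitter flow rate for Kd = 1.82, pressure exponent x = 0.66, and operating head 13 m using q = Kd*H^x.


q = Kd * H^x = 1.82 * 13^0.66 = 1.82 * 5.435038

9.8918 L/h


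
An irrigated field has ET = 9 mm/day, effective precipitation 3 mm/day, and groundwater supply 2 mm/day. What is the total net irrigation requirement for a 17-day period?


Daily deficit = ET - Pe - GW = 9 - 3 - 2 = 4 mm/day
NIR = 4 * 17 = 68 mm

68.0000 mm


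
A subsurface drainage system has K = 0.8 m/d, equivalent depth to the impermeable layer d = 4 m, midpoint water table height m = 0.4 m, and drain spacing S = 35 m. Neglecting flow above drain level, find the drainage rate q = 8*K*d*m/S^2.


q = 8*K*d*m/S^2
q = 8*0.8*4*0.4/35^2
q = 10.2400 / 1225

0.0084 m/d


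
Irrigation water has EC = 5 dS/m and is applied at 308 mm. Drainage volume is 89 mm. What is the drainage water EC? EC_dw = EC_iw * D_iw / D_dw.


EC_dw = EC_iw * D_iw / D_dw
EC_dw = 5 * 308 / 89
EC_dw = 1540 / 89

17.3034 dS/m


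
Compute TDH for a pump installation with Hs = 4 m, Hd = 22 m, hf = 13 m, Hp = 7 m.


TDH = Hs + Hd + hf + Hp = 4 + 22 + 13 + 7 = 46

46 m


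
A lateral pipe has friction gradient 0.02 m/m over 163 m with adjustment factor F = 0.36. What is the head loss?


hf = J * L * F = 0.02 * 163 * 0.36 = 1.1736 m

1.1736 m


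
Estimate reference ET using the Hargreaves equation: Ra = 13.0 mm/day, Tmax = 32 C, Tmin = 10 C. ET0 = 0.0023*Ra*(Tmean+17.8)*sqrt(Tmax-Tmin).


Tmean = (Tmax + Tmin)/2 = (32 + 10)/2 = 21.0
ET0 = 0.0023 * 13.0 * (21.0 + 17.8) * sqrt(32 - 10)
ET0 = 0.0023 * 13.0 * 38.8 * 4.690416

5.4414 mm/day


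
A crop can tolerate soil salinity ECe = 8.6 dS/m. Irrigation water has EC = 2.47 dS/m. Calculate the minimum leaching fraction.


LR = ECiw / (5*ECe - ECiw)
LR = 2.47 / (5*8.6 - 2.47)
LR = 2.47 / 40.5300

0.0609


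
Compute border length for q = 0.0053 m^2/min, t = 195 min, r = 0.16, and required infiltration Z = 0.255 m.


L = q*t/((1+r)*Z)
L = 0.0053*195/((1+0.16)*0.255)
L = 1.0335/0.2958

3.4939 m


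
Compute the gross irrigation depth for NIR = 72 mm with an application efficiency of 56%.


Ea = 56% = 0.56
GID = NIR / Ea = 72 / 0.56 = 128.5714 mm

128.5714 mm


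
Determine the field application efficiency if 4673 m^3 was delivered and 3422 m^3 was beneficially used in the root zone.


Ea = V_root / V_field * 100 = 3422 / 4673 * 100 = 73.2292%

73.2292 %


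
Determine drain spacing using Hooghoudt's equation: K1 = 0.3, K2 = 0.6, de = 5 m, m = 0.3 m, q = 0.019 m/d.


S^2 = 8*K2*de*m/q + 4*K1*m^2/q
S^2 = 8*0.6*5*0.3/0.019 + 4*0.3*0.3^2/0.019
S = sqrt(384.6316)

19.6120 m


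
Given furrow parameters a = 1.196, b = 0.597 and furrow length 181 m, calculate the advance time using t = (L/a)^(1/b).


t = (L/a)^(1/b)
t = (181/1.196)^(1/0.597)
t = 151.337793^(1/0.597)

4482.3233 min


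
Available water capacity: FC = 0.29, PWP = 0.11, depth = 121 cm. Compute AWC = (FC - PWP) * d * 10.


AWC = (FC - PWP) * d * 10
AWC = (0.29 - 0.11) * 121 * 10
AWC = 0.1800 * 121 * 10

217.8000 mm


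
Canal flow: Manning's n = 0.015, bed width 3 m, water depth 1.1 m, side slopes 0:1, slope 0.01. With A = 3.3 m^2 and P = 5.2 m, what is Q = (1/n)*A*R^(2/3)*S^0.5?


R = A/P = 3.3/5.2 = 0.634615
Q = (1/0.015) * 3.3 * 0.634615^(2/3) * 0.01^0.5

16.2466 m^3/s


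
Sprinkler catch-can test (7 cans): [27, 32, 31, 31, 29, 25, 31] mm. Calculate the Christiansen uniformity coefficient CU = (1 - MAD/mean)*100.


mean = 29.428571 mm
MAD = 2.081633 mm
CU = (1 - 2.081633/29.428571)*100

92.9265 %


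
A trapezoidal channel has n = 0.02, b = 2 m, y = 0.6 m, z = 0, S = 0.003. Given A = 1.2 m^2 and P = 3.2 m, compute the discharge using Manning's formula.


R = A/P = 1.2/3.2 = 0.375000
Q = (1/0.02) * 1.2 * 0.375000^(2/3) * 0.003^0.5

1.7090 m^3/s


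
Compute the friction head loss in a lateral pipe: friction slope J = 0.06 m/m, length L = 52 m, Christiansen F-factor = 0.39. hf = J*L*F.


hf = J * L * F = 0.06 * 52 * 0.39 = 1.2168 m

1.2168 m


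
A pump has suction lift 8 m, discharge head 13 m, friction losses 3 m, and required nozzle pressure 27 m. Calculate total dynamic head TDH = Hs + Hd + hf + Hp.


TDH = Hs + Hd + hf + Hp = 8 + 13 + 3 + 27 = 51

51 m


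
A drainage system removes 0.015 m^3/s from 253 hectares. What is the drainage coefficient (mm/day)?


DC = Q * 86400 / (A * 10000) * 1000
DC = 0.015 * 86400 / (253 * 10000) * 1000
DC = 1296000.0000 / 2530000

0.5123 mm/day


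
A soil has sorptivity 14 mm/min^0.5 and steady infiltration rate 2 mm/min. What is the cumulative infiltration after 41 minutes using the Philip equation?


F = S*sqrt(t) + A*t
F = 14*sqrt(41) + 2*41
F = 14*6.403124 + 82

171.6437 mm


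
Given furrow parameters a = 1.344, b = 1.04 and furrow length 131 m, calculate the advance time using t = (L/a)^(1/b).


t = (L/a)^(1/b)
t = (131/1.344)^(1/1.04)
t = 97.470238^(1/1.04)

81.7291 min


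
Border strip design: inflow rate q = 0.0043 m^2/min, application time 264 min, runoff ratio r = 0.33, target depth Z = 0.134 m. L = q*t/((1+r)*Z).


L = q*t/((1+r)*Z)
L = 0.0043*264/((1+0.33)*0.134)
L = 1.1352/0.17822

6.3697 m


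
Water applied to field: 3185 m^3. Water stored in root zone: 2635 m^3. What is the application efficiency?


Ea = V_root / V_field * 100 = 2635 / 3185 * 100 = 82.7316%

82.7316 %


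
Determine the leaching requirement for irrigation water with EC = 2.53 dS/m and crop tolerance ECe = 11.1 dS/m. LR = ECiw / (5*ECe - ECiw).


LR = ECiw / (5*ECe - ECiw)
LR = 2.53 / (5*11.1 - 2.53)
LR = 2.53 / 52.9700

0.0478


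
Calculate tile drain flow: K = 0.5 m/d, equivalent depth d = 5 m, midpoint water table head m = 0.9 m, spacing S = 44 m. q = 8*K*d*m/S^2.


q = 8*K*d*m/S^2
q = 8*0.5*5*0.9/44^2
q = 18.0000 / 1936

0.0093 m/d


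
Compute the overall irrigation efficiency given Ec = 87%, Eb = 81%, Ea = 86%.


Ec = 0.87, Eb = 0.81, Ea = 0.86
E = 0.87 * 0.81 * 0.86 * 100 = 60.6042%

60.6042 %


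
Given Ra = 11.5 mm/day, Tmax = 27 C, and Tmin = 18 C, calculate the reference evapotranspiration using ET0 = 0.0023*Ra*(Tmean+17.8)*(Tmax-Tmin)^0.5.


Tmean = (Tmax + Tmin)/2 = (27 + 18)/2 = 22.5
ET0 = 0.0023 * 11.5 * (22.5 + 17.8) * sqrt(27 - 18)
ET0 = 0.0023 * 11.5 * 40.3 * 3.000000

3.1978 mm/day


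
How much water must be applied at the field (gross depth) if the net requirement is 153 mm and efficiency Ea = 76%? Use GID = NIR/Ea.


Ea = 76% = 0.76
GID = NIR / Ea = 153 / 0.76 = 201.3158 mm

201.3158 mm


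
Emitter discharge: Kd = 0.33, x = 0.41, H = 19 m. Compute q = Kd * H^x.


q = Kd * H^x = 0.33 * 19^0.41 = 0.33 * 3.344175

1.1036 L/h


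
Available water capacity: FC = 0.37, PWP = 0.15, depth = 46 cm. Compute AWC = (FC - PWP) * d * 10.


AWC = (FC - PWP) * d * 10
AWC = (0.37 - 0.15) * 46 * 10
AWC = 0.2200 * 46 * 10

101.2000 mm


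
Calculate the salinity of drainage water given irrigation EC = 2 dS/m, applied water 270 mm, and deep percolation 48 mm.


EC_dw = EC_iw * D_iw / D_dw
EC_dw = 2 * 270 / 48
EC_dw = 540 / 48

11.2500 dS/m


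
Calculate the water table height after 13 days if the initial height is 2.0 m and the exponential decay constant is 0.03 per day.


m = m0 * exp(-k*t)
m = 2.0 * exp(-0.03 * 13)
m = 2.0 * exp(-0.3900)

1.3541 m


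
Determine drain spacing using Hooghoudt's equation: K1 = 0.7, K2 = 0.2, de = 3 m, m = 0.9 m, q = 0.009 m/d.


S^2 = 8*K2*de*m/q + 4*K1*m^2/q
S^2 = 8*0.2*3*0.9/0.009 + 4*0.7*0.9^2/0.009
S = sqrt(732.0000)

27.0555 m


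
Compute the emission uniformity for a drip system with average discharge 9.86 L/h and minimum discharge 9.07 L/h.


EU = (q_min/q_avg)*100 = (9.07/9.86)*100 = 91.9878%

91.9878 %


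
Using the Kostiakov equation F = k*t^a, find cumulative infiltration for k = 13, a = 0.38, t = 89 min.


F = k * t^a = 13 * 89^0.38
F = 13 * 5.505138

71.5668 mm


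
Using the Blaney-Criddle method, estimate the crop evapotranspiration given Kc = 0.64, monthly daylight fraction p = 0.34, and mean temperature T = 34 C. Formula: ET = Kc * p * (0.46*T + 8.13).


ET = Kc * p * (0.46*T + 8.13)
ET = 0.64 * 0.34 * (0.46*34 + 8.13)
ET = 0.64 * 0.34 * 23.7700

5.1724 mm/day


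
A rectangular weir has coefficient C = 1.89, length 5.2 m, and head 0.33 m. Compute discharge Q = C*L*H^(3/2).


Q = C * L * H^(3/2) = 1.89 * 5.2 * 0.33^1.5 = 1.89 * 5.2 * 0.189571

1.8631 m^3/s


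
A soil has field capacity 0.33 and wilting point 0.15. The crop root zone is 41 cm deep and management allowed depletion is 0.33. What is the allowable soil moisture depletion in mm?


SMD = (FC - PWP) * d * MAD * 10
SMD = (0.33 - 0.15) * 41 * 0.33 * 10
SMD = 0.1800 * 41 * 0.33 * 10

24.3540 mm


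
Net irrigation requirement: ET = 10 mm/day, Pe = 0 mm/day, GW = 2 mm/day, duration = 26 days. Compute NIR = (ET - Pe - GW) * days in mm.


Daily deficit = ET - Pe - GW = 10 - 0 - 2 = 8 mm/day
NIR = 8 * 26 = 208 mm

208.0000 mm


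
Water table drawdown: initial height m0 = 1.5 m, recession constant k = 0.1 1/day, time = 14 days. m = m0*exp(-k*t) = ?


m = m0 * exp(-k*t)
m = 1.5 * exp(-0.1 * 14)
m = 1.5 * exp(-1.4000)

0.3699 m


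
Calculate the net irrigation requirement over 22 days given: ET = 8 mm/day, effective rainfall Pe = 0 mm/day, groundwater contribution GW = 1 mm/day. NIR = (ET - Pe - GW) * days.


Daily deficit = ET - Pe - GW = 8 - 0 - 1 = 7 mm/day
NIR = 7 * 22 = 154 mm

154.0000 mm


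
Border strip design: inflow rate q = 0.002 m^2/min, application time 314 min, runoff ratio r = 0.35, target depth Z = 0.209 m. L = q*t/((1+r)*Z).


L = q*t/((1+r)*Z)
L = 0.002*314/((1+0.35)*0.209)
L = 0.628/0.28215

2.2258 m


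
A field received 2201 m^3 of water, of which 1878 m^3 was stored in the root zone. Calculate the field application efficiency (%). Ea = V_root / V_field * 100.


Ea = V_root / V_field * 100 = 1878 / 2201 * 100 = 85.3249%

85.3249 %


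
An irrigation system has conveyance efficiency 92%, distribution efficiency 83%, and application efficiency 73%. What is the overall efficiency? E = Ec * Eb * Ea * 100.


Ec = 0.92, Eb = 0.83, Ea = 0.73
E = 0.92 * 0.83 * 0.73 * 100 = 55.7428%

55.7428 %


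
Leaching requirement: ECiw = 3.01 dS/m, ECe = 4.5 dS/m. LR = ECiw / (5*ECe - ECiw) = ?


LR = ECiw / (5*ECe - ECiw)
LR = 3.01 / (5*4.5 - 3.01)
LR = 3.01 / 19.4900

0.1544


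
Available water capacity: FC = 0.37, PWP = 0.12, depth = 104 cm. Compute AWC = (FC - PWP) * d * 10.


AWC = (FC - PWP) * d * 10
AWC = (0.37 - 0.12) * 104 * 10
AWC = 0.2500 * 104 * 10

260.0000 mm


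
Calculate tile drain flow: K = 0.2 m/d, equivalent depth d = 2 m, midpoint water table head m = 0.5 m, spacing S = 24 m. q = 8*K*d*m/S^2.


q = 8*K*d*m/S^2
q = 8*0.2*2*0.5/24^2
q = 1.6000 / 576

0.0028 m/d


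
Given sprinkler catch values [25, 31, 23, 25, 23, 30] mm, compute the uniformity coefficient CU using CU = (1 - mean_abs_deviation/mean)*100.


mean = 26.166667 mm
MAD = 2.888889 mm
CU = (1 - 2.888889/26.166667)*100

88.9597 %


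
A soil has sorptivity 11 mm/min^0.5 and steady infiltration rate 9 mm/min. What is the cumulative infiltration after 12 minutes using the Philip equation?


F = S*sqrt(t) + A*t
F = 11*sqrt(12) + 9*12
F = 11*3.464102 + 108

146.1051 mm


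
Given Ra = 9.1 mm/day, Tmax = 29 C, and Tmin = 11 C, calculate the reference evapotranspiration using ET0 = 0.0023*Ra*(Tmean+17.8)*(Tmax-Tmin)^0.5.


Tmean = (Tmax + Tmin)/2 = (29 + 11)/2 = 20.0
ET0 = 0.0023 * 9.1 * (20.0 + 17.8) * sqrt(29 - 11)
ET0 = 0.0023 * 9.1 * 37.8 * 4.242641

3.3566 mm/day


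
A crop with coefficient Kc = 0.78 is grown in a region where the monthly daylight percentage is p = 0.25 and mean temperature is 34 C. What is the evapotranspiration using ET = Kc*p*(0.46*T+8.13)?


ET = Kc * p * (0.46*T + 8.13)
ET = 0.78 * 0.25 * (0.46*34 + 8.13)
ET = 0.78 * 0.25 * 23.7700

4.6352 mm/day


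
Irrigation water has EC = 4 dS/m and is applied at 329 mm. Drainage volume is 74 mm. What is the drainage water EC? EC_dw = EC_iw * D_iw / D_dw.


EC_dw = EC_iw * D_iw / D_dw
EC_dw = 4 * 329 / 74
EC_dw = 1316 / 74

17.7838 dS/m


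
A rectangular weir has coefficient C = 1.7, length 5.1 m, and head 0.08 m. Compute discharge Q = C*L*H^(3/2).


Q = C * L * H^(3/2) = 1.7 * 5.1 * 0.08^1.5 = 1.7 * 5.1 * 0.022627

0.1962 m^3/s


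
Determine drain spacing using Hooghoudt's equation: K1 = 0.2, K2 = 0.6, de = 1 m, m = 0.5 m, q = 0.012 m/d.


S^2 = 8*K2*de*m/q + 4*K1*m^2/q
S^2 = 8*0.6*1*0.5/0.012 + 4*0.2*0.5^2/0.012
S = sqrt(216.6667)

14.7196 m


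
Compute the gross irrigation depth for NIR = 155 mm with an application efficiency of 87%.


Ea = 87% = 0.87
GID = NIR / Ea = 155 / 0.87 = 178.1609 mm

178.1609 mm


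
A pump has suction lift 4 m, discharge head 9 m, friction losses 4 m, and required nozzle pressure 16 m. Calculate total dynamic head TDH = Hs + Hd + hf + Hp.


TDH = Hs + Hd + hf + Hp = 4 + 9 + 4 + 16 = 33

33 m


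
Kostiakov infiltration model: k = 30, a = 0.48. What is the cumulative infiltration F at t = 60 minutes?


F = k * t^a = 30 * 60^0.48
F = 30 * 7.136949

214.1085 mm


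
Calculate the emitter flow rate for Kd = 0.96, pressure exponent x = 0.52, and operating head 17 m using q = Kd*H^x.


q = Kd * H^x = 0.96 * 17^0.52 = 0.96 * 4.363485

4.1889 L/h


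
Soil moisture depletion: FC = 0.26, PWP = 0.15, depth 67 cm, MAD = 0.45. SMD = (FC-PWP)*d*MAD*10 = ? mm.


SMD = (FC - PWP) * d * MAD * 10
SMD = (0.26 - 0.15) * 67 * 0.45 * 10
SMD = 0.1100 * 67 * 0.45 * 10

33.1650 mm


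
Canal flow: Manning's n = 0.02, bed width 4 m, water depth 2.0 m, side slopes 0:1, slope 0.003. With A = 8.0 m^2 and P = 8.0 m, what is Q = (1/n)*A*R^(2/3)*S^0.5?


R = A/P = 8.0/8.0 = 1.000000
Q = (1/0.02) * 8.0 * 1.000000^(2/3) * 0.003^0.5

21.9089 m^3/s


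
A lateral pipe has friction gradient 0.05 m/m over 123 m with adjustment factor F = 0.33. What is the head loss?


hf = J * L * F = 0.05 * 123 * 0.33 = 2.0295 m

2.0295 m


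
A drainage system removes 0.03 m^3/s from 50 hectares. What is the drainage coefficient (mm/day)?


DC = Q * 86400 / (A * 10000) * 1000
DC = 0.03 * 86400 / (50 * 10000) * 1000
DC = 2592000.0000 / 500000

5.1840 mm/day


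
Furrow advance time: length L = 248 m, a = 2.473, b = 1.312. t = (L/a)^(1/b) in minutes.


t = (L/a)^(1/b)
t = (248/2.473)^(1/1.312)
t = 100.283057^(1/1.312)

33.5217 min


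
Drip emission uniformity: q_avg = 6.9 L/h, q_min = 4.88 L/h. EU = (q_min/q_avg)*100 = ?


EU = (q_min/q_avg)*100 = (4.88/6.9)*100 = 70.7246%

70.7246 %


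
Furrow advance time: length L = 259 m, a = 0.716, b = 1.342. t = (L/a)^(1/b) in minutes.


t = (L/a)^(1/b)
t = (259/0.716)^(1/1.342)
t = 361.731844^(1/1.342)

80.6118 min


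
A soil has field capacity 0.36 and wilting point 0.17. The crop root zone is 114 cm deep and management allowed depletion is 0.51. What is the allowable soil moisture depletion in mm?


SMD = (FC - PWP) * d * MAD * 10
SMD = (0.36 - 0.17) * 114 * 0.51 * 10
SMD = 0.1900 * 114 * 0.51 * 10

110.4660 mm


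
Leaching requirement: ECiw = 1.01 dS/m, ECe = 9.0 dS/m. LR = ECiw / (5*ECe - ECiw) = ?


LR = ECiw / (5*ECe - ECiw)
LR = 1.01 / (5*9.0 - 1.01)
LR = 1.01 / 43.9900

0.0230


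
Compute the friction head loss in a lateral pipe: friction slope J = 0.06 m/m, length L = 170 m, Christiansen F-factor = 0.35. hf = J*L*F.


hf = J * L * F = 0.06 * 170 * 0.35 = 3.5700 m

3.5700 m


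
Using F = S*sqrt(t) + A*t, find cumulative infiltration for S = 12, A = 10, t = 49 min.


F = S*sqrt(t) + A*t
F = 12*sqrt(49) + 10*49
F = 12*7.000000 + 490

574.0000 mm


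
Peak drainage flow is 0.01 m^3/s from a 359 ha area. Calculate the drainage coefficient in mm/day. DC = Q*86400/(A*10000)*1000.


DC = Q * 86400 / (A * 10000) * 1000
DC = 0.01 * 86400 / (359 * 10000) * 1000
DC = 864000.0000 / 3590000

0.2407 mm/day


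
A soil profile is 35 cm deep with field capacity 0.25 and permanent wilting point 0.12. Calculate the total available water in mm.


AWC = (FC - PWP) * d * 10
AWC = (0.25 - 0.12) * 35 * 10
AWC = 0.1300 * 35 * 10

45.5000 mm


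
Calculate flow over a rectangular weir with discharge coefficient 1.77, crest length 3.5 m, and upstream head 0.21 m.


Q = C * L * H^(3/2) = 1.77 * 3.5 * 0.21^1.5 = 1.77 * 3.5 * 0.096234

0.5962 m^3/s


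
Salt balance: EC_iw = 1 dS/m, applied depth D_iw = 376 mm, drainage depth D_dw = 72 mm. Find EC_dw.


EC_dw = EC_iw * D_iw / D_dw
EC_dw = 1 * 376 / 72
EC_dw = 376 / 72

5.2222 dS/m


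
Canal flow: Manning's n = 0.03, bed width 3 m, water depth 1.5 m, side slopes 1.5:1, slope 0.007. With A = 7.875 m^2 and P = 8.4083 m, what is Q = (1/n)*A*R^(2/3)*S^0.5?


R = A/P = 7.875/8.4083 = 0.936575
Q = (1/0.03) * 7.875 * 0.936575^(2/3) * 0.007^0.5

21.0236 m^3/s


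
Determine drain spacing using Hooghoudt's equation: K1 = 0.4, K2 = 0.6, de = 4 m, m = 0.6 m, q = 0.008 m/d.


S^2 = 8*K2*de*m/q + 4*K1*m^2/q
S^2 = 8*0.6*4*0.6/0.008 + 4*0.4*0.6^2/0.008
S = sqrt(1512.0000)

38.8844 m


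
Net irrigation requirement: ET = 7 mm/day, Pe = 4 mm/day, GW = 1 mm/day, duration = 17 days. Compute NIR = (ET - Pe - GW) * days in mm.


Daily deficit = ET - Pe - GW = 7 - 4 - 1 = 2 mm/day
NIR = 2 * 17 = 34 mm

34.0000 mm


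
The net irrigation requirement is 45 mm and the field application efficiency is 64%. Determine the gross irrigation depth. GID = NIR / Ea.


Ea = 64% = 0.64
GID = NIR / Ea = 45 / 0.64 = 70.3125 mm

70.3125 mm


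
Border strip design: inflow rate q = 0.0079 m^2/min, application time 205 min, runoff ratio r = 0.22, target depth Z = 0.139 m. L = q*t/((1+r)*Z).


L = q*t/((1+r)*Z)
L = 0.0079*205/((1+0.22)*0.139)
L = 1.6195/0.16958

9.5501 m


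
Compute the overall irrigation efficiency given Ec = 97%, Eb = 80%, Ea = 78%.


Ec = 0.97, Eb = 0.8, Ea = 0.78
E = 0.97 * 0.8 * 0.78 * 100 = 60.5280%

60.5280 %


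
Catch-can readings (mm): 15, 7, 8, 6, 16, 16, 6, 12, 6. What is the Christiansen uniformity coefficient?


mean = 10.222222 mm
MAD = 4.024691 mm
CU = (1 - 4.024691/10.222222)*100

60.6280 %


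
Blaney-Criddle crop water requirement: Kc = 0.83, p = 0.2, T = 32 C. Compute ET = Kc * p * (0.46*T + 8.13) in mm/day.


ET = Kc * p * (0.46*T + 8.13)
ET = 0.83 * 0.2 * (0.46*32 + 8.13)
ET = 0.83 * 0.2 * 22.8500

3.7931 mm/day


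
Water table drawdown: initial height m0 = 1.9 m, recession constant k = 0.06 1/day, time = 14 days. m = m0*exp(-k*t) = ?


m = m0 * exp(-k*t)
m = 1.9 * exp(-0.06 * 14)
m = 1.9 * exp(-0.8400)

0.8202 m


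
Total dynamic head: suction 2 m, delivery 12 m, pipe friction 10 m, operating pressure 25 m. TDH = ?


TDH = Hs + Hd + hf + Hp = 2 + 12 + 10 + 25 = 49

49 m


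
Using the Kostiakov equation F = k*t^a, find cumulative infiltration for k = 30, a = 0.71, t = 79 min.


F = k * t^a = 30 * 79^0.71
F = 30 * 22.249243

667.4773 mm


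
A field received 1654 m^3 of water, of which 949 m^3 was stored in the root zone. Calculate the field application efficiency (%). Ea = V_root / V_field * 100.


Ea = V_root / V_field * 100 = 949 / 1654 * 100 = 57.3761%

57.3761 %


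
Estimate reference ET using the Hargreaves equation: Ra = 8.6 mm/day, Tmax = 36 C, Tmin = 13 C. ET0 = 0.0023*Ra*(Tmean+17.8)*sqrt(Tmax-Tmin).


Tmean = (Tmax + Tmin)/2 = (36 + 13)/2 = 24.5
ET0 = 0.0023 * 8.6 * (24.5 + 17.8) * sqrt(36 - 13)
ET0 = 0.0023 * 8.6 * 42.3 * 4.795832

4.0126 mm/day


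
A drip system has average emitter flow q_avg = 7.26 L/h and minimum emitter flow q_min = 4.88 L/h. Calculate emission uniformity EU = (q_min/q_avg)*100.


EU = (q_min/q_avg)*100 = (4.88/7.26)*100 = 67.2176%

67.2176 %


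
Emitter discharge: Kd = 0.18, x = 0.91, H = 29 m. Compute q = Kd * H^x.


q = Kd * H^x = 0.18 * 29^0.91 = 0.18 * 21.418161

3.8553 L/h


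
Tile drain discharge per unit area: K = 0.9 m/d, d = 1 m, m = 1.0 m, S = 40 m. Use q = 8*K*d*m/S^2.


q = 8*K*d*m/S^2
q = 8*0.9*1*1.0/40^2
q = 7.2000 / 1600

0.0045 m/d


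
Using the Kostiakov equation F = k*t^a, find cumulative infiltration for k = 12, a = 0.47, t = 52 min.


F = k * t^a = 12 * 52^0.47
F = 12 * 6.405036

76.8604 mm


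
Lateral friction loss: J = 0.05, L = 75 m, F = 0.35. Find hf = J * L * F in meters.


hf = J * L * F = 0.05 * 75 * 0.35 = 1.3125 m

1.3125 m


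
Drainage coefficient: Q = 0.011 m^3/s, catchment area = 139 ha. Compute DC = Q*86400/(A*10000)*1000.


DC = Q * 86400 / (A * 10000) * 1000
DC = 0.011 * 86400 / (139 * 10000) * 1000
DC = 950400.0000 / 1390000

0.6837 mm/day


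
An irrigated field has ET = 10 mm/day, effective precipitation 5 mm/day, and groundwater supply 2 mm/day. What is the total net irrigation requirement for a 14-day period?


Daily deficit = ET - Pe - GW = 10 - 5 - 2 = 3 mm/day
NIR = 3 * 14 = 42 mm

42.0000 mm


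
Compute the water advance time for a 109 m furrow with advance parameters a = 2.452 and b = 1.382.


t = (L/a)^(1/b)
t = (109/2.452)^(1/1.382)
t = 44.453507^(1/1.382)

15.5742 min


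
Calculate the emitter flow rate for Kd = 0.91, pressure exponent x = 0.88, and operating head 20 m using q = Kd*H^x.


q = Kd * H^x = 0.91 * 20^0.88 = 0.91 * 13.960674

12.7042 L/h


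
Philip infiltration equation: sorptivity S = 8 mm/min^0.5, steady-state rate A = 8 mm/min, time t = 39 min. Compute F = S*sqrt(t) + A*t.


F = S*sqrt(t) + A*t
F = 8*sqrt(39) + 8*39
F = 8*6.244998 + 312

361.9600 mm


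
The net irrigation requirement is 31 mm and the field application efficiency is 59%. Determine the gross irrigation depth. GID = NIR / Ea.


Ea = 59% = 0.59
GID = NIR / Ea = 31 / 0.59 = 52.5424 mm

52.5424 mm


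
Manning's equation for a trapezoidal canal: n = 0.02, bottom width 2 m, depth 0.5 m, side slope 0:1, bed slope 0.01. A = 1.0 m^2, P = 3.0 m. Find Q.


R = A/P = 1.0/3.0 = 0.333333
Q = (1/0.02) * 1.0 * 0.333333^(2/3) * 0.01^0.5

2.4037 m^3/s


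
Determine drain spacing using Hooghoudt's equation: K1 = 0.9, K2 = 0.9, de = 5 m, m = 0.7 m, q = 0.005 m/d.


S^2 = 8*K2*de*m/q + 4*K1*m^2/q
S^2 = 8*0.9*5*0.7/0.005 + 4*0.9*0.7^2/0.005
S = sqrt(5392.8000)

73.4357 m


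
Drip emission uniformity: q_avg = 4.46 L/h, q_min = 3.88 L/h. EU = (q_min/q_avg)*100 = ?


EU = (q_min/q_avg)*100 = (3.88/4.46)*100 = 86.9955%

86.9955 %


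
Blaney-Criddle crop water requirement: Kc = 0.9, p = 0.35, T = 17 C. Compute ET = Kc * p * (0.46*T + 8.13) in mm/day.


ET = Kc * p * (0.46*T + 8.13)
ET = 0.9 * 0.35 * (0.46*17 + 8.13)
ET = 0.9 * 0.35 * 15.9500

5.0243 mm/day


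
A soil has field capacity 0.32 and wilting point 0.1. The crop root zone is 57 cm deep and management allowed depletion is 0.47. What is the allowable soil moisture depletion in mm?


SMD = (FC - PWP) * d * MAD * 10
SMD = (0.32 - 0.1) * 57 * 0.47 * 10
SMD = 0.2200 * 57 * 0.47 * 10

58.9380 mm


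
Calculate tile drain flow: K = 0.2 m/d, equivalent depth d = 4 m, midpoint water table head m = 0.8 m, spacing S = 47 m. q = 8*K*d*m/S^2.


q = 8*K*d*m/S^2
q = 8*0.2*4*0.8/47^2
q = 5.1200 / 2209

0.0023 m/d


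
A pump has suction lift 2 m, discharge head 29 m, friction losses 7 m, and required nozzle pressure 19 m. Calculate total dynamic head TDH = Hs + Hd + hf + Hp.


TDH = Hs + Hd + hf + Hp = 2 + 29 + 7 + 19 = 57

57 m


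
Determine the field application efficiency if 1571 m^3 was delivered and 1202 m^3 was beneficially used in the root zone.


Ea = V_root / V_field * 100 = 1202 / 1571 * 100 = 76.5118%

76.5118 %


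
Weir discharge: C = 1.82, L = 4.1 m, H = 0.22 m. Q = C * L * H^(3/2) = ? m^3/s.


Q = C * L * H^(3/2) = 1.82 * 4.1 * 0.22^1.5 = 1.82 * 4.1 * 0.103189

0.7700 m^3/s


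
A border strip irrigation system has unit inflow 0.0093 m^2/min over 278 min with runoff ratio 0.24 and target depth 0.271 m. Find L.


L = q*t/((1+r)*Z)
L = 0.0093*278/((1+0.24)*0.271)
L = 2.5854/0.33604

7.6937 m


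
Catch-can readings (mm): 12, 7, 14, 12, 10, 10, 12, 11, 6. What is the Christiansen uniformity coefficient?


mean = 10.444444 mm
MAD = 1.950617 mm
CU = (1 - 1.950617/10.444444)*100

81.3239 %


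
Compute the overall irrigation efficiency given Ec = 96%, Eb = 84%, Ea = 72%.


Ec = 0.96, Eb = 0.84, Ea = 0.72
E = 0.96 * 0.84 * 0.72 * 100 = 58.0608%

58.0608 %
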